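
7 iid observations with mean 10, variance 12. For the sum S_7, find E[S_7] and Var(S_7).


E[S_n] = n*mu = 7*10 = 70
Var(S_n) = n*sigma^2 = 7*12 = 84

E[S_7]=70, Var(S_7)=84


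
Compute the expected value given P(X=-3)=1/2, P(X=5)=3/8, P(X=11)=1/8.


E[X] = sum(x * P(x))
= -3*1/2 + 5*3/8 + 11*1/8
= 7/4

7/4


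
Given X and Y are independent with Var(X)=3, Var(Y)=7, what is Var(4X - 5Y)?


Independence => Cov(X,Y)=0
Var(4X - 5Y) = 4^2*Var(X) + (-5)^2*Var(Y)
= 16*3 + 25*7 = 223

223


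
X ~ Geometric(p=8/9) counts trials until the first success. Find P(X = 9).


P(X=9) = (1-p)^8 * p = (1/9)^8 * 8/9
= 1/43046721 * 8/9 = 8/387420489

8/387420489


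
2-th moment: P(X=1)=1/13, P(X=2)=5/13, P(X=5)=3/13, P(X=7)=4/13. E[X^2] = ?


E[X^2] = sum(x^2 * P(x))
= 1*1/13 + 4*5/13 + 25*3/13 + 49*4/13
= 292/13

292/13


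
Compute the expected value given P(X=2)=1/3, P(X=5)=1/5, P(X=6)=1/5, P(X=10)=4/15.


E[X] = sum(x * P(x))
= 2*1/3 + 5*1/5 + 6*1/5 + 10*4/15
= 83/15

83/15


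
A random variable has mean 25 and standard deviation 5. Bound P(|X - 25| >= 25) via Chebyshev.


k = 25/5 = 5
Chebyshev: P(|X-mu| >= k*sigma) <= 1/k^2 = 1/5^2 = 1/25

1/25


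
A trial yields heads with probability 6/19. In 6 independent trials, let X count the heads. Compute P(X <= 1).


P(X<=1) = P(X=0) + P(X=1)
= 4826809/47045881 + 13366548/47045881
= 18193357/47045881

18193357/47045881


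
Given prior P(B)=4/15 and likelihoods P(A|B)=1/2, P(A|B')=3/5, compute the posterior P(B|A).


P(A) = P(A|B)P(B) + P(A|B')P(B') = 1/2*4/15 + 3/5*11/15 = 43/75
P(B|A) = P(A|B)P(B)/P(A) = (2/15)/(43/75) = 10/43

10/43


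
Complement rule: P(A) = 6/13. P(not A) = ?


P(A') = 1 - P(A) = 1 - 6/13 = 7/13

7/13


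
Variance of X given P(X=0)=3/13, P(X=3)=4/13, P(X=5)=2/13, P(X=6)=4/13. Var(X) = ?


E[X] = 46/13, E[X^2] = 230/13
Var(X) = E[X^2] - (E[X])^2 = 230/13 - (46/13)^2 = 874/169

874/169


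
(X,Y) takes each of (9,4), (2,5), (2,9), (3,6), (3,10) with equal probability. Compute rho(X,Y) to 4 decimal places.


Cov(X,Y) = -3.4400, Var(X) = 6.9600, Var(Y) = 5.3600
rho = Cov/(sqrt(VarX)*sqrt(VarY)) = -0.5632

-0.5632


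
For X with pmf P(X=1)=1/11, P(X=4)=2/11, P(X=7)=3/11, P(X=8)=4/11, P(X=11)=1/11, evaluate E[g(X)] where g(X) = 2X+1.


E[2X+1] = sum(g(x)*P(x))
= 3*1/11 + 9*2/11 + 15*3/11 + 17*4/11 + 23*1/11
= 157/11

157/11


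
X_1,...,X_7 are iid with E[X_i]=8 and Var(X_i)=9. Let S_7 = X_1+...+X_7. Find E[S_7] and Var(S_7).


E[S_n] = n*mu = 7*8 = 56
Var(S_n) = n*sigma^2 = 7*9 = 63

E[S_7]=56, Var(S_7)=63


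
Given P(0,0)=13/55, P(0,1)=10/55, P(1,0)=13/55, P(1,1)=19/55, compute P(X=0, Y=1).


Read from table: P(X=0, Y=1) = 10/55 = 2/11

2/11


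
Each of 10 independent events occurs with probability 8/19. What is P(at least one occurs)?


P(at least one) = 1 - P(none)
P(none) = (1 - 8/19)^10 = (11/19)^10 = 25937424601/6131066257801
P(at least one) = 1 - 25937424601/6131066257801 = 6105128833200/6131066257801

6105128833200/6131066257801


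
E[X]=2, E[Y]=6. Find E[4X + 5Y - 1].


E[4X + 5Y - 1] = 4*E[X] + 5*E[Y] - 1
= (4)*(2) + (5)*(6) + (-1)
= 8 + 30 - 1 = 37

37


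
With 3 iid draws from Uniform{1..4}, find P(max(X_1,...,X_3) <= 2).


P(max <= 2) = P(all X_i <= 2) = (P(X_1 <= 2))^3
= (2/4)^3 = (1/2)^3 = 1/8

1/8


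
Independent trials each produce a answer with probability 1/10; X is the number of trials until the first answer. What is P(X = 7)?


P(X=7) = (1-p)^6 * p = (9/10)^6 * 1/10
= 531441/1000000 * 1/10 = 531441/10000000

531441/10000000


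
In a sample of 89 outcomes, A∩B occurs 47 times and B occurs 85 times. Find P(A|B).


P(A|B) = P(A∩B)/P(B) = (47/89)/(85/89) = 47/85

47/85


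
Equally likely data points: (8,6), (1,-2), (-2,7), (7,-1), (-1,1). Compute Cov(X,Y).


E[X]=13/5, E[Y]=11/5, E[XY]=24/5
Cov(X,Y) = E[XY] - E[X]E[Y] = 24/5 - 13/5*11/5 = -23/25

-23/25


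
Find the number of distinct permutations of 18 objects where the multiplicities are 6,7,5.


18! = 6402373705728000
Denominator: 6!=720 * 7!=5040 * 5!=120
Coefficient = 6402373705728000 / 435456000 = 14702688

14702688


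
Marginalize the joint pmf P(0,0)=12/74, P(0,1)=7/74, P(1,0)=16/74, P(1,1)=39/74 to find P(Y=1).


P(Y=1) = P(0,1)+P(1,1) = 7/74 + 39/74 = 46/74 = 23/37

23/37


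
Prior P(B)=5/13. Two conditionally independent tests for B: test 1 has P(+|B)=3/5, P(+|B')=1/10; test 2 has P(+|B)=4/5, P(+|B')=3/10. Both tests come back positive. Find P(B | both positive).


After test 1: P(+) = 3/5*5/13 + 1/10*8/13 = 19/65
P(B|+) = (3/13)/(19/65) = 15/19
After test 2 (use post1 as new prior): P(+) = 4/5*15/19 + 3/10*4/19 = 66/95
P(B|+,+) = (12/19)/(66/95) = 10/11

10/11


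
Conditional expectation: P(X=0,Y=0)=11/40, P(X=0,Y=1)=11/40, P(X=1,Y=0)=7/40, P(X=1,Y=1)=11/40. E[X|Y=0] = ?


P(Y=0) = 18/40
E[X|Y=0] = (0*11 + 1*7)/18 = 7/18

7/18


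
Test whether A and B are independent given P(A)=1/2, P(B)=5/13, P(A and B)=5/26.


P(A)*P(B) = 1/2*5/13 = 5/26
P(A∩B) = 5/26, which equals P(A)P(B), so independent

Yes, A and B are independent


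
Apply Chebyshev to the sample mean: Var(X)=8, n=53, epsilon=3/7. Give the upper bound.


Var(Xbar) = Var(X)/n = 8/53
Chebyshev: P(|Xbar-mu| >= 3/7) <= Var(Xbar)/(3/7)^2 = (8/53)/(9/49) = 392/477

392/477


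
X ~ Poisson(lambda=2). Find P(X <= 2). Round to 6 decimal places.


P(X<=2) = e^(-2)*2^0/0! + e^(-2)*2^1/1! + e^(-2)*2^2/2!
≈ 0.1353352832 + 0.2706705665 + 0.2706705665
= 0.6766764162
≈ 0.676676

0.676676


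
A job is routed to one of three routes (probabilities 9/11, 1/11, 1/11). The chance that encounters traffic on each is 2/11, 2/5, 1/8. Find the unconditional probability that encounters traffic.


P(A) = P(A|B1)P(B1) + P(A|B2)P(B2) + P(A|B3)P(B3)
= 2/11*9/11 + 2/5*1/11 + 1/8*1/11
= 18/121 + 2/55 + 1/88 = 951/4840

951/4840


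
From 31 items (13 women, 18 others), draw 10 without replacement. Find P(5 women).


P(X=5) = C(13,5)*C(18,5) / C(31,10)
= 1287*8568 / 44352165
= 11027016/44352165 = 25704/103385

25704/103385


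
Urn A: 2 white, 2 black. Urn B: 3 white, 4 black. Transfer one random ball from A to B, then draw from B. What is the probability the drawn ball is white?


P(transfer white) = 2/4 = 1/2; P(transfer black) = 1/2
If white transferred: Urn II has 4 white of 8, so P(white|white moved) = 1/2
If black transferred: Urn II has 3 white of 8, so P(white|black moved) = 3/8
By total probability: P(white) = 1/2*1/2 + 1/2*3/8 = 7/16

7/16


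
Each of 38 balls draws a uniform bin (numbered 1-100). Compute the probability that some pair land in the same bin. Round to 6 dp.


P(all different) = prod((100-i)/100 for i=0..37) = 0.000297
P(at least one match) = 1 - 0.000297 = 0.999703

0.999703


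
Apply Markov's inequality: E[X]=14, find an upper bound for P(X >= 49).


Markov: P(X >= a) <= E[X]/a
P(X >= 49) <= 14/49 = 2/7

2/7


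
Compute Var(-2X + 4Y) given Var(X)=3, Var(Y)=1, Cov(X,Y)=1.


Var(-2X + 4Y) = (-2)^2*Var(X) + 4^2*Var(Y) + 2*(-2)*4*Cov(X,Y)
= 4*3 + 16*1 - 16*1
= 12 + 16 - 16 = 12

12


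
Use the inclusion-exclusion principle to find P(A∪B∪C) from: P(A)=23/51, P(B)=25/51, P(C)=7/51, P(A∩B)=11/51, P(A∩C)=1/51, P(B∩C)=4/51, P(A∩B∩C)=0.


P(A∪B∪C) = P(A)+P(B)+P(C) - P(AB)-P(AC)-P(BC) + P(ABC)
= 23/51+25/51+7/51 - 11/51-1/51-4/51 + 0
= 13/17

13/17


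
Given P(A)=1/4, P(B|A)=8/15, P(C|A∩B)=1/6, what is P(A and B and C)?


P(A∩B∩C) = P(A) * P(B|A) * P(C|A∩B)
= 1/4 * 8/15 * 1/6
= 2/15 * 1/6 = 1/45

1/45


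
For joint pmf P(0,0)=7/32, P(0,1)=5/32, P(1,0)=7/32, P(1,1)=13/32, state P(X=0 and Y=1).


Read from table: P(X=0, Y=1) = 5/32

5/32


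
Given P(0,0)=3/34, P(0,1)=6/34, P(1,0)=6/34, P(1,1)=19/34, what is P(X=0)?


P(X=0) = P(0,0)+P(0,1) = 3/34 + 6/34 = 9/34

9/34


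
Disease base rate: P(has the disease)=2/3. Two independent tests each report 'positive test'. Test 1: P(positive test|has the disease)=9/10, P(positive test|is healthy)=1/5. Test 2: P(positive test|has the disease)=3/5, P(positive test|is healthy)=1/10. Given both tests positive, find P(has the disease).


After test 1: P(+) = 9/10*2/3 + 1/5*1/3 = 2/3
P(B|+) = (3/5)/(2/3) = 9/10
After test 2 (use post1 as new prior): P(+) = 3/5*9/10 + 1/10*1/10 = 11/20
P(B|+,+) = (27/50)/(11/20) = 54/55

54/55


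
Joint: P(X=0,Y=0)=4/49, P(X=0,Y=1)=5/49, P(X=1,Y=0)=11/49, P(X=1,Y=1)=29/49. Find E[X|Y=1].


P(Y=1) = 34/49
E[X|Y=1] = (0*5 + 1*29)/34 = 29/34

29/34


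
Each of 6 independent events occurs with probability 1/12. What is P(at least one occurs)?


P(at least one) = 1 - P(none)
P(none) = (1 - 1/12)^6 = (11/12)^6 = 1771561/2985984
P(at least one) = 1 - 1771561/2985984 = 1214423/2985984

1214423/2985984


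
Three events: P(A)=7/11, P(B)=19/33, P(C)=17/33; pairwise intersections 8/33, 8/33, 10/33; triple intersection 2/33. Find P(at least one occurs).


P(A∪B∪C) = P(A)+P(B)+P(C) - P(AB)-P(AC)-P(BC) + P(ABC)
= 7/11+19/33+17/33 - 8/33-8/33-10/33 + 2/33
= 1

1


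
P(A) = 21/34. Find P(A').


P(A') = 1 - P(A) = 1 - 21/34 = 13/34

13/34


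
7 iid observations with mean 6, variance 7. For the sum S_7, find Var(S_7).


By independence, Var(S_n) = n*Var(X_1) = 7*7 = 49

49


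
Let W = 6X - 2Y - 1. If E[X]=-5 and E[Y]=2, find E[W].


E[6X - 2Y - 1] = 6*E[X] - 2*E[Y] - 1
= (6)*(-5) + (-2)*(2) + (-1)
= -30 - 4 - 1 = -35

-35


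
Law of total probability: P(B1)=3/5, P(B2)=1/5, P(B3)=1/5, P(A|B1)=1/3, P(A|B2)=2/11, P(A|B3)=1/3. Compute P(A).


P(A) = P(A|B1)P(B1) + P(A|B2)P(B2) + P(A|B3)P(B3)
= 1/3*3/5 + 2/11*1/5 + 1/3*1/5
= 1/5 + 2/55 + 1/15 = 10/33

10/33


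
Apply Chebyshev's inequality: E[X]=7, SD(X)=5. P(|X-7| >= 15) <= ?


k = 15/5 = 3
Chebyshev: P(|X-mu| >= k*sigma) <= 1/k^2 = 1/3^2 = 1/9

1/9


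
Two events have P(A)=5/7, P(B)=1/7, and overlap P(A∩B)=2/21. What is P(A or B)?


P(A∪B) = P(A) + P(B) - P(A∩B)
= 5/7 + 1/7 - 2/21 = 16/21

16/21


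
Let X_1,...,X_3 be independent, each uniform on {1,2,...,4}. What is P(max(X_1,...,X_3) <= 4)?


P(max <= 4) = P(all X_i <= 4) = (P(X_1 <= 4))^3
= (4/4)^3 = 1^3 = 1

1


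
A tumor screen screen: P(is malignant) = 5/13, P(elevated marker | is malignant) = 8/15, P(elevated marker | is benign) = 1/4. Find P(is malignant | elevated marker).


P(A) = P(A|B)P(B) + P(A|B')P(B') = 8/15*5/13 + 1/4*8/13 = 14/39
P(B|A) = P(A|B)P(B)/P(A) = (8/39)/(14/39) = 4/7

4/7


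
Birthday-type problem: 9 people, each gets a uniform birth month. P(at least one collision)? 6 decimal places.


P(all different) = prod((12-i)/12 for i=0..8) = 0.015472
P(at least one match) = 1 - 0.015472 = 0.984528

0.984528


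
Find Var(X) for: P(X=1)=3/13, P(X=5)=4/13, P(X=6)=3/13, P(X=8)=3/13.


E[X] = 5, E[X^2] = 31
Var(X) = E[X^2] - (E[X])^2 = 31 - (5)^2 = 6

6


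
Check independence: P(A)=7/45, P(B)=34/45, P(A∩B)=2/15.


P(A)*P(B) = 7/45*34/45 = 238/2025
P(A∩B) = 2/15 != 238/2025, so not independent

No, A and B are not independent


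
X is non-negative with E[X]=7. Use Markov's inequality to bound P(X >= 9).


Markov: P(X >= a) <= E[X]/a
P(X >= 9) <= 7/9

7/9


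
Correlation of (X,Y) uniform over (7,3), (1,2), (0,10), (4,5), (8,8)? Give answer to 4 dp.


Cov(X,Y) = -1.0000, Var(X) = 10.0000, Var(Y) = 9.0400
rho = Cov/(sqrt(VarX)*sqrt(VarY)) = -0.1052

-0.1052


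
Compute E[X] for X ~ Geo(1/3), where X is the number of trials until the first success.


For geometric (trials until first success), E[X] = 1/p = 1/(1/3) = 3

3


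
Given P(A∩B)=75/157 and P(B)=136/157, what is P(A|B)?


P(A|B) = P(A∩B)/P(B) = (75/157)/(136/157) = 75/136

75/136


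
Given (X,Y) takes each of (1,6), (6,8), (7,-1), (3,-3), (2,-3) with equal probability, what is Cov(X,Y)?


E[X]=19/5, E[Y]=7/5, E[XY]=32/5
Cov(X,Y) = E[XY] - E[X]E[Y] = 32/5 - 19/5*7/5 = 27/25

27/25


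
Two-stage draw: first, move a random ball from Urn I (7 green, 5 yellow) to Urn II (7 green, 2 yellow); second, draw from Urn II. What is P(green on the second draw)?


P(transfer green) = 7/12; P(transfer yellow) = 5/12
If green transferred: Urn II has 8 green of 10, so P(green|green moved) = 4/5
If yellow transferred: Urn II has 7 green of 10, so P(green|yellow moved) = 7/10
By total probability: P(green) = 7/12*4/5 + 5/12*7/10 = 91/120

91/120


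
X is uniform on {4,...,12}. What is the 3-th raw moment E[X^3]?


E[X^3] = (1/9) * sum(x^3 for x=4..12)
= 6048/9 = 672

672


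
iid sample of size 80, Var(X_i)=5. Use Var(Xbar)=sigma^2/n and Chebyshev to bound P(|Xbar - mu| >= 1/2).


Var(Xbar) = Var(X)/n = 5/80
Chebyshev: P(|Xbar-mu| >= 1/2) <= Var(Xbar)/(1/2)^2 = (1/16)/(1/4) = 1/4

1/4


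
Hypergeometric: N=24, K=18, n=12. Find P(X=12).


P(X=12) = C(18,12)*C(6,0) / C(24,12)
= 18564*1 / 2704156
= 18564/2704156 = 3/437

3/437


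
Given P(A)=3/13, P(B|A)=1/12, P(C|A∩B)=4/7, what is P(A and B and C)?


P(A∩B∩C) = P(A) * P(B|A) * P(C|A∩B)
= 3/13 * 1/12 * 4/7
= 1/52 * 4/7 = 1/91

1/91


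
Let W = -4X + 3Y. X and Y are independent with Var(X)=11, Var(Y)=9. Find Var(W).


Independence => Cov(X,Y)=0
Var(-4X + 3Y) = (-4)^2*Var(X) + 3^2*Var(Y)
= 16*11 + 9*9 = 257

257


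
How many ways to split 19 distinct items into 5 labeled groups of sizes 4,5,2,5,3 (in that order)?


19! = 121645100408832000
Denominator: 4!=24 * 5!=120 * 2!=2 * 5!=120 * 3!=6
Coefficient = 121645100408832000 / 4147200 = 29331862560

29331862560


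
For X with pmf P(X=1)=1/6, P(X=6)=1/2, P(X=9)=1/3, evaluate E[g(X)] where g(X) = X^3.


E[X^3] = sum(g(x)*P(x))
= 1*1/6 + 216*1/2 + 729*1/3
= 2107/6

2107/6


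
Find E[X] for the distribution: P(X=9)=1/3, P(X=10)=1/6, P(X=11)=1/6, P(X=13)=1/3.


E[X] = sum(x * P(x))
= 9*1/3 + 10*1/6 + 11*1/6 + 13*1/3
= 65/6

65/6


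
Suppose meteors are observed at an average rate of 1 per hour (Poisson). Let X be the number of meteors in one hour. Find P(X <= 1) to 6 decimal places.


P(X<=1) = e^(-1)*1^0/0! + e^(-1)*1^1/1!
≈ 0.3678794412 + 0.3678794412
= 0.7357588824
≈ 0.735759

0.735759


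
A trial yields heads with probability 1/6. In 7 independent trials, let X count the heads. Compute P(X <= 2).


P(X<=2) = P(X=0) + P(X=1) + P(X=2)
= 78125/279936 + 109375/279936 + 21875/93312
= 3125/3456

3125/3456


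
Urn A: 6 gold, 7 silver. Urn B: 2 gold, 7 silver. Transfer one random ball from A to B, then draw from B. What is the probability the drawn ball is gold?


P(transfer gold) = 6/13; P(transfer silver) = 7/13
If gold transferred: Urn II has 3 gold of 10, so P(gold|gold moved) = 3/10
If silver transferred: Urn II has 2 gold of 10, so P(gold|silver moved) = 1/5
By total probability: P(gold) = 6/13*3/10 + 7/13*1/5 = 16/65

16/65


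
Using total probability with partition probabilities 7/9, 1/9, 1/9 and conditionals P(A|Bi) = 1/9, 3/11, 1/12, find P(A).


P(A) = P(A|B1)P(B1) + P(A|B2)P(B2) + P(A|B3)P(B3)
= 1/9*7/9 + 3/11*1/9 + 1/12*1/9
= 7/81 + 1/33 + 1/108 = 449/3564

449/3564


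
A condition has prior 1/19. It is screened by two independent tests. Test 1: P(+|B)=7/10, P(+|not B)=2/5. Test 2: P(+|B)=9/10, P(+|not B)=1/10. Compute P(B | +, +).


After test 1: P(+) = 7/10*1/19 + 2/5*18/19 = 79/190
P(B|+) = (7/190)/(79/190) = 7/79
After test 2 (use post1 as new prior): P(+) = 9/10*7/79 + 1/10*72/79 = 27/158
P(B|+,+) = (63/790)/(27/158) = 7/15

7/15


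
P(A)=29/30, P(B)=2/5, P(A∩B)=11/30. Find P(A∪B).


P(A∪B) = P(A) + P(B) - P(A∩B)
= 29/30 + 2/5 - 11/30 = 1

1


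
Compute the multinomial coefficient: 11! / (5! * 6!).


11! = 39916800
Denominator: 5!=120 * 6!=720
Coefficient = 39916800 / 86400 = 462

462


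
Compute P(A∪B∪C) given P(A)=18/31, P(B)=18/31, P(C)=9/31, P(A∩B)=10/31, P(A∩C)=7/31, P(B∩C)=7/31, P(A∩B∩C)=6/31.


P(A∪B∪C) = P(A)+P(B)+P(C) - P(AB)-P(AC)-P(BC) + P(ABC)
= 18/31+18/31+9/31 - 10/31-7/31-7/31 + 6/31
= 27/31

27/31


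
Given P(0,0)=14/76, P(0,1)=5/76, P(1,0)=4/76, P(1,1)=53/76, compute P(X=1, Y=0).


Read from table: P(X=1, Y=0) = 4/76 = 1/19

1/19


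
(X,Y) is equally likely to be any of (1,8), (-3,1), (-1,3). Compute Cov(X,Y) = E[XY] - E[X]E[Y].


E[X]=-1, E[Y]=4, E[XY]=2/3
Cov(X,Y) = E[XY] - E[X]E[Y] = 2/3 + 1*4 = 14/3

14/3


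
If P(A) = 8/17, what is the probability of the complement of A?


P(A') = 1 - P(A) = 1 - 8/17 = 9/17

9/17


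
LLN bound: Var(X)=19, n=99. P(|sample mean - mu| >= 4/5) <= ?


Var(Xbar) = Var(X)/n = 19/99
Chebyshev: P(|Xbar-mu| >= 4/5) <= Var(Xbar)/(4/5)^2 = (19/99)/(16/25) = 475/1584

475/1584


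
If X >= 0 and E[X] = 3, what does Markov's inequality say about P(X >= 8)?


Markov: P(X >= a) <= E[X]/a
P(X >= 8) <= 3/8

3/8


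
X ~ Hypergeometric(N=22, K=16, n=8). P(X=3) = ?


P(X=3) = C(16,3)*C(6,5) / C(22,8)
= 560*6 / 319770
= 3360/319770 = 112/10659

112/10659


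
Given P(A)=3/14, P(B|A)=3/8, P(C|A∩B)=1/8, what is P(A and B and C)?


P(A∩B∩C) = P(A) * P(B|A) * P(C|A∩B)
= 3/14 * 3/8 * 1/8
= 9/112 * 1/8 = 9/896

9/896


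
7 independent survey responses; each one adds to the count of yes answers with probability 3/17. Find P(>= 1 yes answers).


P(at least one) = 1 - P(none)
P(none) = (1 - 3/17)^7 = (14/17)^7 = 105413504/410338673
P(at least one) = 1 - 105413504/410338673 = 304925169/410338673

304925169/410338673


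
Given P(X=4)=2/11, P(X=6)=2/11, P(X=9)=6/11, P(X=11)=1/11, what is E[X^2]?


E[X^2] = sum(g(x)*P(x))
= 16*2/11 + 36*2/11 + 81*6/11 + 121*1/11
= 711/11

711/11


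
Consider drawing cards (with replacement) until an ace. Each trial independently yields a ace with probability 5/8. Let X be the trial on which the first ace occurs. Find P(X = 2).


P(X=2) = (1-p)^1 * p = (3/8)^1 * 5/8
= 3/8 * 5/8 = 15/64

15/64


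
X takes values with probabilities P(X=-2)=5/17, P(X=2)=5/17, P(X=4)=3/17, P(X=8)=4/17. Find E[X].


E[X] = sum(x * P(x))
= -2*5/17 + 2*5/17 + 4*3/17 + 8*4/17
= 44/17

44/17


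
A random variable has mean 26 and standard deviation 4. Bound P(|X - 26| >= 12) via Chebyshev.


k = 12/4 = 3
Chebyshev: P(|X-mu| >= k*sigma) <= 1/k^2 = 1/3^2 = 1/9

1/9


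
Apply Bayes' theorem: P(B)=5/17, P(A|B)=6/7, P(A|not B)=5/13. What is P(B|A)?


P(A) = P(A|B)P(B) + P(A|B')P(B') = 6/7*5/17 + 5/13*12/17 = 810/1547
P(B|A) = P(A|B)P(B)/P(A) = (30/119)/(810/1547) = 13/27

13/27


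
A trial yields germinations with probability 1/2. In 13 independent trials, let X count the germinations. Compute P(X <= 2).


P(X<=2) = P(X=0) + P(X=1) + P(X=2)
= 1/8192 + 13/8192 + 39/4096
= 23/2048

23/2048


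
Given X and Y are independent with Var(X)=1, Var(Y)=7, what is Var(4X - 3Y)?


Independence => Cov(X,Y)=0
Var(4X - 3Y) = 4^2*Var(X) + (-3)^2*Var(Y)
= 16*1 + 9*7 = 79

79


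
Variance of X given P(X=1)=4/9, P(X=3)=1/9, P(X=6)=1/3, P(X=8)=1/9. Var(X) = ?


E[X] = 11/3, E[X^2] = 185/9
Var(X) = E[X^2] - (E[X])^2 = 185/9 - (11/3)^2 = 64/9

64/9


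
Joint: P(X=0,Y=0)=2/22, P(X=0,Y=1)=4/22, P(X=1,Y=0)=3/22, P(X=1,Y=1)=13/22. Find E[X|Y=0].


P(Y=0) = 5/22
E[X|Y=0] = (0*2 + 1*3)/5 = 3/5

3/5


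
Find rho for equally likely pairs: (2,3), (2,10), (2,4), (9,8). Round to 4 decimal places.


Cov(X,Y) = 3.0625, Var(X) = 9.1875, Var(Y) = 8.1875
rho = Cov/(sqrt(VarX)*sqrt(VarY)) = 0.3531

0.3531


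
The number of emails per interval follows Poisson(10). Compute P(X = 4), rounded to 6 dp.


P(X=4) = e^(-10) * 10^4 / 4!
≈ 0.00004539992976 * 10000 / 24
≈ 0.018917

0.018917


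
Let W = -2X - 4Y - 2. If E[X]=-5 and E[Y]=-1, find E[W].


E[-2X - 4Y - 2] = -2*E[X] - 4*E[Y] - 2
= (-2)*(-5) + (-4)*(-1) + (-2)
= 10 + 4 - 2 = 12

12


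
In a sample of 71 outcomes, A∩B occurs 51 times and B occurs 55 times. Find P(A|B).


P(A|B) = P(A∩B)/P(B) = (51/71)/(55/71) = 51/55

51/55


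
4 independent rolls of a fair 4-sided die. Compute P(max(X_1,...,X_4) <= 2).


P(max <= 2) = P(all X_i <= 2) = (P(X_1 <= 2))^4
= (2/4)^4 = (1/2)^4 = 1/16

1/16


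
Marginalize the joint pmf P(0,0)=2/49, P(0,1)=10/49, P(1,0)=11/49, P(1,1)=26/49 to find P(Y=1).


P(Y=1) = P(0,1)+P(1,1) = 10/49 + 26/49 = 36/49

36/49


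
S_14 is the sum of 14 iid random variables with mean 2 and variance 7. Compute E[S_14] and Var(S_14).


E[S_n] = n*mu = 14*2 = 28
Var(S_n) = n*sigma^2 = 14*7 = 98

E[S_14]=28, Var(S_14)=98


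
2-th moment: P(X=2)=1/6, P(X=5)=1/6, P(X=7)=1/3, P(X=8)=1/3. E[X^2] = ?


E[X^2] = sum(x^2 * P(x))
= 4*1/6 + 25*1/6 + 49*1/3 + 64*1/3
= 85/2

85/2


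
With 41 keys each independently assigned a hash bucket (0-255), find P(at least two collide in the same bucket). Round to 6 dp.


P(all different) = prod((256-i)/256 for i=0..40) = 0.033816
P(at least one match) = 1 - 0.033816 = 0.966184

0.966184


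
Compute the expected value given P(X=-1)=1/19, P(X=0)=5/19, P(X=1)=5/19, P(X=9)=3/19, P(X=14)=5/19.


E[X] = sum(x * P(x))
= -1*1/19 + 0*5/19 + 1*5/19 + 9*3/19 + 14*5/19
= 101/19

101/19


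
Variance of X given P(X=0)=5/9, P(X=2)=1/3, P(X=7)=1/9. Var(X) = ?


E[X] = 13/9, E[X^2] = 61/9
Var(X) = E[X^2] - (E[X])^2 = 61/9 - (13/9)^2 = 380/81

380/81


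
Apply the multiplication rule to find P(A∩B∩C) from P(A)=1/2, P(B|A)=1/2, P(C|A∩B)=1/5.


P(A∩B∩C) = P(A) * P(B|A) * P(C|A∩B)
= 1/2 * 1/2 * 1/5
= 1/4 * 1/5 = 1/20

1/20


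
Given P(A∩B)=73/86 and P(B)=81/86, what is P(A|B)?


P(A|B) = P(A∩B)/P(B) = (146/172)/(162/172) = 146/162 = 73/81

73/81


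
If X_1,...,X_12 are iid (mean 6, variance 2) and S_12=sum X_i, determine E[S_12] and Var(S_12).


E[S_n] = n*mu = 12*6 = 72
Var(S_n) = n*sigma^2 = 12*2 = 24

E[S_12]=72, Var(S_12)=24


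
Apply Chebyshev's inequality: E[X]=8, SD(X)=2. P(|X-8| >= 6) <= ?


k = 6/2 = 3
Chebyshev: P(|X-mu| >= k*sigma) <= 1/k^2 = 1/3^2 = 1/9

1/9


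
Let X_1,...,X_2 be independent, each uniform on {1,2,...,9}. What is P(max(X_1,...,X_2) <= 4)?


P(max <= 4) = P(all X_i <= 4) = (P(X_1 <= 4))^2
= (4/9)^2 = 16/81

16/81


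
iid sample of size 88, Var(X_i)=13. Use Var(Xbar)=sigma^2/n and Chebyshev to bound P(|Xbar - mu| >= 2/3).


Var(Xbar) = Var(X)/n = 13/88
Chebyshev: P(|Xbar-mu| >= 2/3) <= Var(Xbar)/(2/3)^2 = (13/88)/(4/9) = 117/352

117/352


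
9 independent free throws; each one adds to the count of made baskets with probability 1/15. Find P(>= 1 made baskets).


P(at least one) = 1 - P(none)
P(none) = (1 - 1/15)^9 = (14/15)^9 = 20661046784/38443359375
P(at least one) = 1 - 20661046784/38443359375 = 17782312591/38443359375

17782312591/38443359375


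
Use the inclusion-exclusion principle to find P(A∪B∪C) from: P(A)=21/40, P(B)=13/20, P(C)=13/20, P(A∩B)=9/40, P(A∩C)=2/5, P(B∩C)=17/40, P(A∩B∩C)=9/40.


P(A∪B∪C) = P(A)+P(B)+P(C) - P(AB)-P(AC)-P(BC) + P(ABC)
= 21/40+13/20+13/20 - 9/40-2/5-17/40 + 9/40
= 1

1


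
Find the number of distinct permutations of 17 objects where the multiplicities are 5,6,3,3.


17! = 355687428096000
Denominator: 5!=120 * 6!=720 * 3!=6 * 3!=6
Coefficient = 355687428096000 / 3110400 = 114354240

114354240


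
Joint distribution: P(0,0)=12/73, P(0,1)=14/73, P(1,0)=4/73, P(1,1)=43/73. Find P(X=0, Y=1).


Read from table: P(X=0, Y=1) = 14/73

14/73


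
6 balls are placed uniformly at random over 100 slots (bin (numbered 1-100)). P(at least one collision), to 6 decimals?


P(all different) = prod((100-i)/100 for i=0..5) = 0.858278
P(at least one match) = 1 - 0.858278 = 0.141722

0.141722


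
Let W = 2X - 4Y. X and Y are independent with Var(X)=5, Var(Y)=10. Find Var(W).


Independence => Cov(X,Y)=0
Var(2X - 4Y) = 2^2*Var(X) + (-4)^2*Var(Y)
= 4*5 + 16*10 = 180

180


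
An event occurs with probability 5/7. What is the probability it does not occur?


P(A') = 1 - P(A) = 1 - 5/7 = 2/7

2/7


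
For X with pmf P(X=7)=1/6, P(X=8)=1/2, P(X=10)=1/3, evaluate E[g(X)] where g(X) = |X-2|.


E[|X-2|] = sum(g(x)*P(x))
= 5*1/6 + 6*1/2 + 8*1/3
= 13/2

13/2


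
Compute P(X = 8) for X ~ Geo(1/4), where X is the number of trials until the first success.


P(X=8) = (1-p)^7 * p = (3/4)^7 * 1/4
= 2187/16384 * 1/4 = 2187/65536

2187/65536


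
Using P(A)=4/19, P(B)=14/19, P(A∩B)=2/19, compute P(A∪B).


P(A∪B) = P(A) + P(B) - P(A∩B)
= 4/19 + 14/19 - 2/19 = 16/19

16/19


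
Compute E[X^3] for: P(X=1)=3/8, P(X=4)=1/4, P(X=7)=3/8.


E[X^3] = sum(x^3 * P(x))
= 1*3/8 + 64*1/4 + 343*3/8
= 145

145


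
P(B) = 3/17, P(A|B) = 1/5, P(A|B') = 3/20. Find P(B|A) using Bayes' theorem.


P(A) = P(A|B)P(B) + P(A|B')P(B') = 1/5*3/17 + 3/20*14/17 = 27/170
P(B|A) = P(A|B)P(B)/P(A) = (3/85)/(27/170) = 2/9

2/9


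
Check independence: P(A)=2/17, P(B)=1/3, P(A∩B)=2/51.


P(A)*P(B) = 2/17*1/3 = 2/51
P(A∩B) = 2/51, which equals P(A)P(B), so independent

Yes, A and B are independent


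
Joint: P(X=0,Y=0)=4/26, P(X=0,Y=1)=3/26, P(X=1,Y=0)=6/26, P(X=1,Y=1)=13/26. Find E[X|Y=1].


P(Y=1) = 16/26
E[X|Y=1] = (0*3 + 1*13)/16 = 13/16

13/16


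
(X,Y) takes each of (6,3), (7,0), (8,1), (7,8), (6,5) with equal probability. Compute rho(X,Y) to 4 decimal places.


Cov(X,Y) = -0.7200, Var(X) = 0.5600, Var(Y) = 8.2400
rho = Cov/(sqrt(VarX)*sqrt(VarY)) = -0.3352

-0.3352


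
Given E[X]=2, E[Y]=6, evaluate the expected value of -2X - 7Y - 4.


E[-2X - 7Y - 4] = -2*E[X] - 7*E[Y] - 4
= (-2)*(2) + (-7)*(6) + (-4)
= -4 - 42 - 4 = -50

-50


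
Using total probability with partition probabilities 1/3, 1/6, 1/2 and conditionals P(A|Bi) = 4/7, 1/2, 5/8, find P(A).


P(A) = P(A|B1)P(B1) + P(A|B2)P(B2) + P(A|B3)P(B3)
= 4/7*1/3 + 1/2*1/6 + 5/8*1/2
= 4/21 + 1/12 + 5/16 = 197/336

197/336


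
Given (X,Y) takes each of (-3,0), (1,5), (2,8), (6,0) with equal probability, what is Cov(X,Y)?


E[X]=3/2, E[Y]=13/4, E[XY]=21/4
Cov(X,Y) = E[XY] - E[X]E[Y] = 21/4 - 3/2*13/4 = 3/8

3/8


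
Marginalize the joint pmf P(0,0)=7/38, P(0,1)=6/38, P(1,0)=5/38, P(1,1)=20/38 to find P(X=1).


P(X=1) = P(1,0)+P(1,1) = 5/38 + 20/38 = 25/38

25/38


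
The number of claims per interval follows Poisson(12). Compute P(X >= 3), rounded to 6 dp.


P(X>=3) = 1 - P(X<=2) = 1 - (e^(-12)*12^0/0! + e^(-12)*12^1/1! + e^(-12)*12^2/2!)
≈ 1 - (0.0000061442 + 0.0000737305 + 0.0004423833)
= 1 - 0.0005222580 = 0.9994777420
≈ 0.999478

0.999478


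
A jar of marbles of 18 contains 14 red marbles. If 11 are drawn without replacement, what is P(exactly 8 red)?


P(X=8) = C(14,8)*C(4,3) / C(18,11)
= 3003*4 / 31824
= 12012/31824 = 77/204

77/204


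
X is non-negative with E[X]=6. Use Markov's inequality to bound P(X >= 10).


Markov: P(X >= a) <= E[X]/a
P(X >= 10) <= 6/10 = 3/5

3/5


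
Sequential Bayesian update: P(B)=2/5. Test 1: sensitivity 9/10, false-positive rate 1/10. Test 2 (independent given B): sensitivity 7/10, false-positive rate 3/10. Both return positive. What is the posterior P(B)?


After test 1: P(+) = 9/10*2/5 + 1/10*3/5 = 21/50
P(B|+) = (9/25)/(21/50) = 6/7
After test 2 (use post1 as new prior): P(+) = 7/10*6/7 + 3/10*1/7 = 9/14
P(B|+,+) = (3/5)/(9/14) = 14/15

14/15


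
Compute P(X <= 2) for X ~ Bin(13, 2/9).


P(X<=2) = P(X=0) + P(X=1) + P(X=2)
= 96889010407/2541865828329 + 359873467226/2541865828329 + 205641981272/847288609443
= 357896140483/847288609443

357896140483/847288609443


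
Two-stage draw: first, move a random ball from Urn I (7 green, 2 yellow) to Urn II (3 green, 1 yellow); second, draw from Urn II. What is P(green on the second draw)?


P(transfer green) = 7/9; P(transfer yellow) = 2/9
If green transferred: Urn II has 4 green of 5, so P(green|green moved) = 4/5
If yellow transferred: Urn II has 3 green of 5, so P(green|yellow moved) = 3/5
By total probability: P(green) = 7/9*4/5 + 2/9*3/5 = 34/45

34/45


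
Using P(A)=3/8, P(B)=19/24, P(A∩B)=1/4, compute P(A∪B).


P(A∪B) = P(A) + P(B) - P(A∩B)
= 3/8 + 19/24 - 1/4 = 11/12

11/12


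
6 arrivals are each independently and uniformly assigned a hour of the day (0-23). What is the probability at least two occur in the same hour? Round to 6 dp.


P(all different) = prod((24-i)/24 for i=0..5) = 0.507104
P(at least one match) = 1 - 0.507104 = 0.492896

0.492896


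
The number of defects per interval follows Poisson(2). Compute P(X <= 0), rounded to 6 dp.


P(X<=0) = e^(-2)*2^0/0!
≈ 0.1353352832
≈ 0.135335

0.135335


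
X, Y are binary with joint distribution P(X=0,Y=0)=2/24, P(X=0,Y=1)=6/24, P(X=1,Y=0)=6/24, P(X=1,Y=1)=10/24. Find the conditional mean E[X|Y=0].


P(Y=0) = 8/24
E[X|Y=0] = (0*2 + 1*6)/8 = 6/8 = 3/4

3/4


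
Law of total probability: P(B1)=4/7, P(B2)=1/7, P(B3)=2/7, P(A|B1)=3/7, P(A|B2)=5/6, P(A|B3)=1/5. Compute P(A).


P(A) = P(A|B1)P(B1) + P(A|B2)P(B2) + P(A|B3)P(B3)
= 3/7*4/7 + 5/6*1/7 + 1/5*2/7
= 12/49 + 5/42 + 2/35 = 619/1470

619/1470


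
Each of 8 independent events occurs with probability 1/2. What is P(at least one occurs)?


P(at least one) = 1 - P(none)
P(none) = (1 - 1/2)^8 = (1/2)^8 = 1/256
P(at least one) = 1 - 1/256 = 255/256

255/256


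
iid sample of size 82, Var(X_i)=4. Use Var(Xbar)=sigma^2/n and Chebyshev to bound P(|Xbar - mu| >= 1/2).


Var(Xbar) = Var(X)/n = 4/82
Chebyshev: P(|Xbar-mu| >= 1/2) <= Var(Xbar)/(1/2)^2 = (2/41)/(1/4) = 8/41

8/41


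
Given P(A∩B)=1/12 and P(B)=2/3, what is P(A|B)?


P(A|B) = P(A∩B)/P(B) = (2/24)/(16/24) = 2/16 = 1/8

1/8


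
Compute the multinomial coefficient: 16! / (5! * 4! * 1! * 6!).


16! = 20922789888000
Denominator: 5!=120 * 4!=24 * 1!=1 * 6!=720
Coefficient = 20922789888000 / 2073600 = 10090080

10090080


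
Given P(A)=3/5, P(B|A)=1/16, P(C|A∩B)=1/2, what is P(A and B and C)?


P(A∩B∩C) = P(A) * P(B|A) * P(C|A∩B)
= 3/5 * 1/16 * 1/2
= 3/80 * 1/2 = 3/160

3/160


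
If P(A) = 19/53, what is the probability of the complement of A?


P(A') = 1 - P(A) = 1 - 19/53 = 34/53

34/53


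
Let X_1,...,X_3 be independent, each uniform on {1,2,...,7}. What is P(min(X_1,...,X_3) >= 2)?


P(min >= 2) = P(all X_i >= 2) = (P(X_1 >= 2))^3
= (6/7)^3 = 216/343

216/343


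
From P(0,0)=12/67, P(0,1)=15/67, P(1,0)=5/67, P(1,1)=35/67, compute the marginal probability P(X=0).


P(X=0) = P(0,0)+P(0,1) = 12/67 + 15/67 = 27/67

27/67


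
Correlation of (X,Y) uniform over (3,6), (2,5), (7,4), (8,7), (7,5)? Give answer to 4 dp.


Cov(X,Y) = 0.2400, Var(X) = 5.8400, Var(Y) = 1.0400
rho = Cov/(sqrt(VarX)*sqrt(VarY)) = 0.0974

0.0974


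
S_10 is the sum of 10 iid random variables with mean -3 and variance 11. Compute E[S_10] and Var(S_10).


E[S_n] = n*mu = 10*-3 = -30
Var(S_n) = n*sigma^2 = 10*11 = 110

E[S_10]=-30, Var(S_10)=110


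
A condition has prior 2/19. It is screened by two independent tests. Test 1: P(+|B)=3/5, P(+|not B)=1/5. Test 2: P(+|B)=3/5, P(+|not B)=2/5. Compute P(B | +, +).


After test 1: P(+) = 3/5*2/19 + 1/5*17/19 = 23/95
P(B|+) = (6/95)/(23/95) = 6/23
After test 2 (use post1 as new prior): P(+) = 3/5*6/23 + 2/5*17/23 = 52/115
P(B|+,+) = (18/115)/(52/115) = 9/26

9/26


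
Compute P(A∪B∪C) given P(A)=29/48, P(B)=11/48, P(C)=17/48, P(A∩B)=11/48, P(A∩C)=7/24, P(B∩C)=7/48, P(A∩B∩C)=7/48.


P(A∪B∪C) = P(A)+P(B)+P(C) - P(AB)-P(AC)-P(BC) + P(ABC)
= 29/48+11/48+17/48 - 11/48-7/24-7/48 + 7/48
= 2/3

2/3


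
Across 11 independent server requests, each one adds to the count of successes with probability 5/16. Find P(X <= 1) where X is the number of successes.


P(X<=1) = P(X=0) + P(X=1)
= 285311670611/17592186044416 + 1426558353055/17592186044416
= 855935011833/8796093022208

855935011833/8796093022208


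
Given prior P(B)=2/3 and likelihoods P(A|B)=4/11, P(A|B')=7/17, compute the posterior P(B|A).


P(A) = P(A|B)P(B) + P(A|B')P(B') = 4/11*2/3 + 7/17*1/3 = 71/187
P(B|A) = P(A|B)P(B)/P(A) = (8/33)/(71/187) = 136/213

136/213


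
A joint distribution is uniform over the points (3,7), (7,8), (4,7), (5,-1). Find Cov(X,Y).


E[X]=19/4, E[Y]=21/4, E[XY]=25
Cov(X,Y) = E[XY] - E[X]E[Y] = 25 - 19/4*21/4 = 1/16

1/16


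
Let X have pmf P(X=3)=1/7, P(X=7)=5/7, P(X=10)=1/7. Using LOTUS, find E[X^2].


E[X^2] = sum(g(x)*P(x))
= 9*1/7 + 49*5/7 + 100*1/7
= 354/7

354/7


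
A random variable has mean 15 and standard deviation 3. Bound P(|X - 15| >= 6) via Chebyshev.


k = 6/3 = 2
Chebyshev: P(|X-mu| >= k*sigma) <= 1/k^2 = 1/2^2 = 1/4

1/4


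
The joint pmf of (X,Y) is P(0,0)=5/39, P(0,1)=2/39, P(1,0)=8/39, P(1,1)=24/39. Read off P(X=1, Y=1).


Read from table: P(X=1, Y=1) = 24/39 = 8/13

8/13


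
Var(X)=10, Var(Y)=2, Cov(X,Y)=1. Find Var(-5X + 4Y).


Var(-5X + 4Y) = (-5)^2*Var(X) + 4^2*Var(Y) + 2*(-5)*4*Cov(X,Y)
= 25*10 + 16*2 - 40*1
= 250 + 32 - 40 = 242

242


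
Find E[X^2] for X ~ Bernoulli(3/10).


For Bernoulli: X in {0,1}
E[X^2] = 0^2*(1-3/10) + 1^2*3/10 = 3/10

3/10


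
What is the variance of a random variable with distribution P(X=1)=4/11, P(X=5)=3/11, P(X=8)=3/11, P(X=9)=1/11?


E[X] = 52/11, E[X^2] = 32
Var(X) = E[X^2] - (E[X])^2 = 32 - (52/11)^2 = 1168/121

1168/121


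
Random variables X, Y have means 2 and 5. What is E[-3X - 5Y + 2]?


E[-3X - 5Y + 2] = -3*E[X] - 5*E[Y] + 2
= (-3)*(2) + (-5)*(5) + (2)
= -6 - 25 + 2 = -29

-29


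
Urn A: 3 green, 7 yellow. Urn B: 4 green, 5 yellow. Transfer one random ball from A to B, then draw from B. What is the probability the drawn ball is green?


P(transfer green) = 3/10; P(transfer yellow) = 7/10
If green transferred: Urn II has 5 green of 10, so P(green|green moved) = 1/2
If yellow transferred: Urn II has 4 green of 10, so P(green|yellow moved) = 2/5
By total probability: P(green) = 3/10*1/2 + 7/10*2/5 = 43/100

43/100


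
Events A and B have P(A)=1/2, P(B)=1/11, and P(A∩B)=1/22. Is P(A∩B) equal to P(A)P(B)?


P(A)*P(B) = 1/2*1/11 = 1/22
P(A∩B) = 1/22, which equals P(A)P(B), so independent

Yes, A and B are independent


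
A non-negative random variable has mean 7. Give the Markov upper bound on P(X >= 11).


Markov: P(X >= a) <= E[X]/a
P(X >= 11) <= 7/11

7/11


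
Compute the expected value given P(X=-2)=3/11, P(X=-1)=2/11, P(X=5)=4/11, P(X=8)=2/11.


E[X] = sum(x * P(x))
= -2*3/11 - 1*2/11 + 5*4/11 + 8*2/11
= 28/11

28/11


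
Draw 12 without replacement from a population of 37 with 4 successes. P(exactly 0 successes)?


P(X=0) = C(4,0)*C(33,12) / C(37,12)
= 1*354817320 / 1852482996
= 354817320/1852482996 = 2530/13209

2530/13209


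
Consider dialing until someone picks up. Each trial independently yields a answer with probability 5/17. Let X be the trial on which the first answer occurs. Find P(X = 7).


P(X=7) = (1-p)^6 * p = (12/17)^6 * 5/17
= 2985984/24137569 * 5/17 = 14929920/410338673

14929920/410338673


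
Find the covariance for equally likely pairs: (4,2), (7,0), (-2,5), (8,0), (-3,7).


E[X]=14/5, E[Y]=14/5, E[XY]=-23/5
Cov(X,Y) = E[XY] - E[X]E[Y] = -23/5 - 14/5*14/5 = -311/25

-311/25


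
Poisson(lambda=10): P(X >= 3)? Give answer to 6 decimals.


P(X>=3) = 1 - P(X<=2) = 1 - (e^(-10)*10^0/0! + e^(-10)*10^1/1! + e^(-10)*10^2/2!)
≈ 1 - (0.0000453999 + 0.0004539993 + 0.0022699965)
= 1 - 0.0027693957 = 0.9972306043
≈ 0.997231

0.997231


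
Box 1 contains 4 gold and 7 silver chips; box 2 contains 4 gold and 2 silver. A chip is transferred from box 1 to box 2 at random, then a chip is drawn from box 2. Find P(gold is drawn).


P(transfer gold) = 4/11; P(transfer silver) = 7/11
If gold transferred: Urn II has 5 gold of 7, so P(gold|gold moved) = 5/7
If silver transferred: Urn II has 4 gold of 7, so P(gold|silver moved) = 4/7
By total probability: P(gold) = 4/11*5/7 + 7/11*4/7 = 48/77

48/77


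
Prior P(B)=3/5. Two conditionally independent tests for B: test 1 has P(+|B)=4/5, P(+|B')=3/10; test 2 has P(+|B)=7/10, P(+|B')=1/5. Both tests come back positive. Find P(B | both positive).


After test 1: P(+) = 4/5*3/5 + 3/10*2/5 = 3/5
P(B|+) = (12/25)/(3/5) = 4/5
After test 2 (use post1 as new prior): P(+) = 7/10*4/5 + 1/5*1/5 = 3/5
P(B|+,+) = (14/25)/(3/5) = 14/15

14/15


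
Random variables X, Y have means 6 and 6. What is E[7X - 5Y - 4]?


E[7X - 5Y - 4] = 7*E[X] - 5*E[Y] - 4
= (7)*(6) + (-5)*(6) + (-4)
= 42 - 30 - 4 = 8

8


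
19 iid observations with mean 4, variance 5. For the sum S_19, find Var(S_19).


By independence, Var(S_n) = n*Var(X_1) = 19*5 = 95

95


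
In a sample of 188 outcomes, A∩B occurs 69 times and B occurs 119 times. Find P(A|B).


P(A|B) = P(A∩B)/P(B) = (69/188)/(119/188) = 69/119

69/119


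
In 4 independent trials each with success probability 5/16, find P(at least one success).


P(at least one) = 1 - P(none)
P(none) = (1 - 5/16)^4 = (11/16)^4 = 14641/65536
P(at least one) = 1 - 14641/65536 = 50895/65536

50895/65536


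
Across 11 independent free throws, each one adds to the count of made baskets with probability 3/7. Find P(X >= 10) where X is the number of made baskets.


P(X>=10) = P(X=10) + P(X=11)
= 2598156/1977326743 + 177147/1977326743
= 2775303/1977326743

2775303/1977326743


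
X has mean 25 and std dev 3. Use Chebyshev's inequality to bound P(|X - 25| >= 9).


k = 9/3 = 3
Chebyshev: P(|X-mu| >= k*sigma) <= 1/k^2 = 1/3^2 = 1/9

1/9


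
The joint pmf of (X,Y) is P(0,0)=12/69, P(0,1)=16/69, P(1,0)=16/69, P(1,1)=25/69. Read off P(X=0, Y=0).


Read from table: P(X=0, Y=0) = 12/69 = 4/23

4/23


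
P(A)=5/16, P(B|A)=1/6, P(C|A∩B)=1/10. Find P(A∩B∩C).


P(A∩B∩C) = P(A) * P(B|A) * P(C|A∩B)
= 5/16 * 1/6 * 1/10
= 5/96 * 1/10 = 1/192

1/192


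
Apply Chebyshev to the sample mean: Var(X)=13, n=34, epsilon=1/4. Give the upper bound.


Var(Xbar) = Var(X)/n = 13/34
Chebyshev: P(|Xbar-mu| >= 1/4) <= Var(Xbar)/(1/4)^2 = (13/34)/(1/16) = 104/17
Bound exceeds 1, so trivial bound: 1

1


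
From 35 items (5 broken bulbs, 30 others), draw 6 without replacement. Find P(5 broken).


P(X=5) = C(5,5)*C(30,1) / C(35,6)
= 1*30 / 1623160
= 30/1623160 = 3/162316

3/162316


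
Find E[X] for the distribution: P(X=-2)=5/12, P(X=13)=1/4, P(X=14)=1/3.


E[X] = sum(x * P(x))
= -2*5/12 + 13*1/4 + 14*1/3
= 85/12

85/12


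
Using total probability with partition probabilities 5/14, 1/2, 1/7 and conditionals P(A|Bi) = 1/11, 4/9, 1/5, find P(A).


P(A) = P(A|B1)P(B1) + P(A|B2)P(B2) + P(A|B3)P(B3)
= 1/11*5/14 + 4/9*1/2 + 1/5*1/7
= 5/154 + 2/9 + 1/35 = 1963/6930

1963/6930


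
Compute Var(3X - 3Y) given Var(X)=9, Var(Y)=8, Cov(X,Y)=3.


Var(3X - 3Y) = 3^2*Var(X) + (-3)^2*Var(Y) + 2*3*(-3)*Cov(X,Y)
= 9*9 + 9*8 - 18*3
= 81 + 72 - 54 = 99

99


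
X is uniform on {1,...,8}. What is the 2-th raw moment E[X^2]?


E[X^2] = (1/8) * sum(x^2 for x=1..8)
= 204/8 = 51/2

51/2


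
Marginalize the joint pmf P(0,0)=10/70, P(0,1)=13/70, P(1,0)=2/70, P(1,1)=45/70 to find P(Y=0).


P(Y=0) = P(0,0)+P(1,0) = 10/70 + 2/70 = 12/70 = 6/35

6/35


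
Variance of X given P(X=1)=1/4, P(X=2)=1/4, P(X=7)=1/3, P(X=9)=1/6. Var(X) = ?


E[X] = 55/12, E[X^2] = 373/12
Var(X) = E[X^2] - (E[X])^2 = 373/12 - (55/12)^2 = 1451/144

1451/144


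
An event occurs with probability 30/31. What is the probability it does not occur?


P(A') = 1 - P(A) = 1 - 30/31 = 1/31

1/31


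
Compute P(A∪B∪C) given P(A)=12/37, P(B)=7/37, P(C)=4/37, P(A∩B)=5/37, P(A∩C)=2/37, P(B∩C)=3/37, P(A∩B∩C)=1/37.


P(A∪B∪C) = P(A)+P(B)+P(C) - P(AB)-P(AC)-P(BC) + P(ABC)
= 12/37+7/37+4/37 - 5/37-2/37-3/37 + 1/37
= 14/37

14/37


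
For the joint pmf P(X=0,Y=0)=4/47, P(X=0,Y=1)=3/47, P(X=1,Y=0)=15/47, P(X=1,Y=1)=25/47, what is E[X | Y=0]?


P(Y=0) = 19/47
E[X|Y=0] = (0*4 + 1*15)/19 = 15/19

15/19


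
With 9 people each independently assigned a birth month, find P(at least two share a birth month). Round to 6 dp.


P(all different) = prod((12-i)/12 for i=0..8) = 0.015472
P(at least one match) = 1 - 0.015472 = 0.984528

0.984528
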